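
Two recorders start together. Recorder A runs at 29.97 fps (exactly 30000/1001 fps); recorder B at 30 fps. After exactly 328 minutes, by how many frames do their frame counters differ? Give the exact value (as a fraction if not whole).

590400/1001 frames

328 min = 19680 s.
A emits 30000/1001 × 19680 = 590400000/1001 frames; B emits 30 × 19680 = 590400.
Difference = 590400/1001 frames (≈ 589.8102); B is ahead of A.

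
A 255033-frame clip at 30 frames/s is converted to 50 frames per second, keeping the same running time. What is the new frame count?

Frames at target rate = 255033 × (50) / (30) = 425055.

425055 frames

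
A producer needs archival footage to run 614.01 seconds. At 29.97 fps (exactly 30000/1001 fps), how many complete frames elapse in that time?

18401 frames

Frames = 614.01 × 30000/1001 = 18420300/1001 ≈ 18401.8981.
Complete frames: 18401.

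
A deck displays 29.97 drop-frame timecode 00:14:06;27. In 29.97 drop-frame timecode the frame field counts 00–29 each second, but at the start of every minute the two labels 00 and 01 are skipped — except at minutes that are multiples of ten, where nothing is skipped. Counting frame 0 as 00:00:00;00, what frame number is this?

As if non-drop at 30 labels/s: (0 × 3600 + 14 × 60 + 6) × 30 + 27 = 25407.
Minute boundaries passed: 14; those not divisible by 10: 14 − 1 = 13; dropped labels = 2 × 13 = 26.
Actual frame index = 25407 − 26 = 25381.

25381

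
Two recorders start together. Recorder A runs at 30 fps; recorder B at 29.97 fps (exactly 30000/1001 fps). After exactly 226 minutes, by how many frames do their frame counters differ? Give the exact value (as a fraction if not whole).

406800/1001 frames

226 min = 13560 s.
A emits 30 × 13560 = 406800 frames; B emits 30000/1001 × 13560 = 406800000/1001.
Difference = 406800/1001 frames (≈ 406.3936); B is behind A.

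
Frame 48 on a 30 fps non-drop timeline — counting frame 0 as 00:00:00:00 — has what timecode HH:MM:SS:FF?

48 ÷ 30 = 1 full seconds, remainder 18 frames.
1 s = 0 h 0 min 1 s.
Timecode: 00:00:01:18.

00:00:01:18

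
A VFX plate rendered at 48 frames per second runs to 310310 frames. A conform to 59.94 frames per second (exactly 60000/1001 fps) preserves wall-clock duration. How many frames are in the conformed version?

Target frames = source frames × (target rate / source rate) = 310310 × (60000/1001)/(48) = 310310 × 1250/1001 = 387500.

387500 frames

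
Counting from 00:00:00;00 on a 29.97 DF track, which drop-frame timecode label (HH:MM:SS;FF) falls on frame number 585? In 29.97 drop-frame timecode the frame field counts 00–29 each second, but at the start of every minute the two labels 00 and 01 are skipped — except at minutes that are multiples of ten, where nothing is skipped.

Ten DF minutes hold 17982 frames, so frame 585 lies in block 0 (frames 0–17981) with 585 frames into that block.
The block's first minute is 1800 frames and the rest 1798 each; 585 frames reaches minute 0, so 0 × 18 + 0 × 2 = 0 labels have been skipped so far.
Adding those back, label number 585 + 0 = 585 at 30 labels/s is 19 s + 15 f = 0 h 0 min 19 s frame 15, i.e. 00:00:19;15.

00:00:19;15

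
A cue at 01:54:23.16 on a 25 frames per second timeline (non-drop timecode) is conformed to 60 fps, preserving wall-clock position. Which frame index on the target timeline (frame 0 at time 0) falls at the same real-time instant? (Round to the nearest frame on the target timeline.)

Source frame index: (1×3600 + 54×60 + 23) × 25 + 16 = 171591.
Real time: 171591 / (25) = 171591/25 s.
Target frame: (171591/25) × (60) = 2059092/5 ≈ 411818.400 → 411818.

frame 411818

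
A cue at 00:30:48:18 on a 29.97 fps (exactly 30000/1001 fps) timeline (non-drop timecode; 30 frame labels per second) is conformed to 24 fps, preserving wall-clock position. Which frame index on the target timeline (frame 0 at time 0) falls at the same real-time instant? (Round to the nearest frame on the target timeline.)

Source frame index: (0×3600 + 30×60 + 48) × 30 + 18 = 55458.
Real time: 55458 / (30000/1001) = 9252243/5000 s.
Target frame: (9252243/5000) × (24) = 27756729/625 ≈ 44410.766 → 44411.

frame 44411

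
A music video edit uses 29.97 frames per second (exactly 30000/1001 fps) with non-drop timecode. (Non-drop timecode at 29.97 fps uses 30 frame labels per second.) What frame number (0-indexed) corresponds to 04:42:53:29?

frame 509219

Total seconds to the label: (4 × 3600 + 42 × 60 + 53) = 16973.
Frame index = 16973 × 30 + 29 = 509219.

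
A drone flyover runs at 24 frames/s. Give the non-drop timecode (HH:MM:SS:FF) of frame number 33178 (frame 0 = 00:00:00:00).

33178 ÷ 24 = 1382 full seconds, remainder 10 frames.
1382 s = 0 h 23 min 2 s.
Timecode: 00:23:02:10.

00:23:02:10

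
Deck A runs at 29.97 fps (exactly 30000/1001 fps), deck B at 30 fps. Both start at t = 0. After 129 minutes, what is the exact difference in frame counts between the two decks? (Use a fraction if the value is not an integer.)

232200/1001 frames

129 min = 7740 s.
A emits 30000/1001 × 7740 = 232200000/1001 frames; B emits 30 × 7740 = 232200.
Difference = 232200/1001 frames (≈ 231.9680); B is ahead of A.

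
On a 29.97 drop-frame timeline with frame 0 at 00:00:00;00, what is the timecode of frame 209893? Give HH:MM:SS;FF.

Ten DF minutes hold 17982 frames, so frame 209893 lies in block 11 (frames 197802–215783) with 12091 frames into that block.
The block's first minute is 1800 frames and the rest 1798 each; 12091 frames reaches minute 6, so 11 × 18 + 6 × 2 = 210 labels have been skipped so far.
Adding those back, label number 209893 + 210 = 210103 at 30 labels/s is 7003 s + 13 f = 1 h 56 min 43 s frame 13, i.e. 01:56:43;13.

01:56:43;13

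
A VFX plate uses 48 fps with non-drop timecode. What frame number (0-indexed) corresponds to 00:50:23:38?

145142

Total seconds to the label: (0 × 3600 + 50 × 60 + 23) = 3023.
Frame index = 3023 × 48 + 38 = 145142.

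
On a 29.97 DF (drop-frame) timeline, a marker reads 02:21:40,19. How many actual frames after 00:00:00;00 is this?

Complete 10-minute blocks: 14, each 17982 frames → 251748.
Remaining 1 whole minute in the current block: 1800 + 0 × 1798 = 1800 frames.
Within the current minute: 40 × 30 + 19 − 2 = 1217 (labels ;00/;01 skipped at this minute). Total = 251748 + 1800 + 1217 = 254765.

254765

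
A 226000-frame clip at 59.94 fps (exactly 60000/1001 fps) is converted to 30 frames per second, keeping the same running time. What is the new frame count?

Target frames = source frames × (target rate / source rate) = 226000 × (30)/(60000/1001) = 226000 × 1001/2000 = 113113.

113113 frames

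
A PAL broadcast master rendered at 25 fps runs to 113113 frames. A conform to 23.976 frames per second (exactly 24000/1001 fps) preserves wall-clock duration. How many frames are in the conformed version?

Target frames = source frames × (target rate / source rate) = 113113 × (24000/1001)/(25) = 113113 × 960/1001 = 108480.

108480 frames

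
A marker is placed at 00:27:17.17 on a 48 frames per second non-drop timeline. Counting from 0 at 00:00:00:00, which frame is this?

Total seconds to the label: (0 × 3600 + 27 × 60 + 17) = 1637.
Frame index = 1637 × 48 + 17 = 78593.

frame 78593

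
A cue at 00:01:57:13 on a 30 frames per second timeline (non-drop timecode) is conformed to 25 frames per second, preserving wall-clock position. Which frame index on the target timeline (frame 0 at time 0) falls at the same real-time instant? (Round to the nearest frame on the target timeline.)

frame 2936

Source frame index: (0×3600 + 1×60 + 57) × 30 + 13 = 3523.
Real time: 3523 / (30) = 3523/30 s.
Target frame: (3523/30) × (25) = 17615/6 ≈ 2935.833 → 2936.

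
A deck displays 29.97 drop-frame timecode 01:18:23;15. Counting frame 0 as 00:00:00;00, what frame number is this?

140963

Complete 10-minute blocks: 7, each 17982 frames → 125874.
Remaining 8 whole minutes in the current block: 1800 + 7 × 1798 = 14386 frames.
Within the current minute: 23 × 30 + 15 − 2 = 703 (labels ;00/;01 skipped at this minute). Total = 125874 + 14386 + 703 = 140963.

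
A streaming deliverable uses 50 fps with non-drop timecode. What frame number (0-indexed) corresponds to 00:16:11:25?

Total seconds to the label: (0 × 3600 + 16 × 60 + 11) = 971.
Frame index = 971 × 50 + 25 = 48575.

frame 48575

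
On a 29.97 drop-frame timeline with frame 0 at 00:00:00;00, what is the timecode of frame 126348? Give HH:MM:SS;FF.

Ten DF minutes hold 17982 frames, so frame 126348 lies in block 7 (frames 125874–143855) with 474 frames into that block.
The block's first minute is 1800 frames and the rest 1798 each; 474 frames reaches minute 0, so 7 × 18 + 0 × 2 = 126 labels have been skipped so far.
Adding those back, label number 126348 + 126 = 126474 at 30 labels/s is 4215 s + 24 f = 1 h 10 min 15 s frame 24, i.e. 01:10:15;24.

01:10:15;24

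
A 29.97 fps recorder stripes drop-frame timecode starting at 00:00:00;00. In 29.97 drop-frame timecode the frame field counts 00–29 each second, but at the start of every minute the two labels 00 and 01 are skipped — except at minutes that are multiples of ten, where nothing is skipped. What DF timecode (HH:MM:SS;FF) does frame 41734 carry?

00:23:12;16

Each 10-minute DF block holds 10 × 60 × 30 − 9 × 2 = 17982 frames. 41734 ÷ 17982 → 2 full blocks, remainder 5770.
Within the partial block the first minute is 1800 frames and each further minute 1798, so 3 further minute boundaries passed. Total skipped labels = 18 × 2 + 2 × 3 = 42.
Non-drop label index = 41734 + 42 = 41776; at 30 labels/s that is 00:23:12:16, i.e. DF 00:23:12;16.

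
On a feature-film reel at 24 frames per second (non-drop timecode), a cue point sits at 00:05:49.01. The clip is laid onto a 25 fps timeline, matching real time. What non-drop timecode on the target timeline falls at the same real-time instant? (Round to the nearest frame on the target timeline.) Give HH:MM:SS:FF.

00:05:49:01

Source frame index: (0×3600 + 5×60 + 49) × 24 + 1 = 8377.
Real time: 8377 / (24) = 8377/24 s.
Target frame: (8377/24) × (25) = 209425/24 ≈ 8726.042 → 8726.
At 25 labels/s: frame 8726 → 00:05:49:01.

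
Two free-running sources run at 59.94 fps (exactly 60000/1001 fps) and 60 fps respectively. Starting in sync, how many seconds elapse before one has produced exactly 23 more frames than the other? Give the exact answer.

23023/60 seconds

The gap grows by |60 − 60000/1001| = 60/1001 frames per second.
Time for a 23-frame gap: 23 ÷ (60/1001) = 23023/60 s.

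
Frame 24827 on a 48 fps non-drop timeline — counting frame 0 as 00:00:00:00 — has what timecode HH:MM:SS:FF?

24827 ÷ 48 = 517 full seconds, remainder 11 frames.
517 s = 0 h 8 min 37 s.
Timecode: 00:08:37:11.

00:08:37:11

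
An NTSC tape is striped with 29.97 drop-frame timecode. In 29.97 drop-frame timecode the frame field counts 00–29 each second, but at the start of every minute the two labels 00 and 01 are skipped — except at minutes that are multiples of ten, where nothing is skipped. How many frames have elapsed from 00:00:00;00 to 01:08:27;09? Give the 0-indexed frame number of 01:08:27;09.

Complete 10-minute blocks: 6, each 17982 frames → 107892.
Remaining 8 whole minutes in the current block: 1800 + 7 × 1798 = 14386 frames.
Within the current minute: 27 × 30 + 9 − 2 = 817 (labels ;00/;01 skipped at this minute). Total = 107892 + 14386 + 817 = 123095.

123095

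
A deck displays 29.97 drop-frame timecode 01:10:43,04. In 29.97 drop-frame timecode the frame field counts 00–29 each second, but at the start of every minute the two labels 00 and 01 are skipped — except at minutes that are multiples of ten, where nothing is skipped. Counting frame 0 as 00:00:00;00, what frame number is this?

127168

Complete 10-minute blocks: 7, each 17982 frames → 125874.
Remaining 0 whole minutes in the current block: 0 frames.
Within the current minute: 43 × 30 + 4 = 1294. Total = 125874 + 0 + 1294 = 127168.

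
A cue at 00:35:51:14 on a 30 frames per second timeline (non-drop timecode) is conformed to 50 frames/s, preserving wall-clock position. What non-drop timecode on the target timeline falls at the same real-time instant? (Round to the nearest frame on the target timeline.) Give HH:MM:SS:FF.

Source frame index: (0×3600 + 35×60 + 51) × 30 + 14 = 64544.
Real time: 64544 / (30) = 32272/15 s.
Target frame: (32272/15) × (50) = 322720/3 ≈ 107573.333 → 107573.
At 50 labels/s: frame 107573 → 00:35:51:23.

00:35:51:23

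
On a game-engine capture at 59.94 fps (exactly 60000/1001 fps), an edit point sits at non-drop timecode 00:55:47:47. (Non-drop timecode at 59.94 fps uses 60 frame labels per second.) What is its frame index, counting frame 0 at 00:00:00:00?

Total seconds to the label: (0 × 3600 + 55 × 60 + 47) = 3347.
Frame index = 3347 × 60 + 47 = 200867.

frame 200867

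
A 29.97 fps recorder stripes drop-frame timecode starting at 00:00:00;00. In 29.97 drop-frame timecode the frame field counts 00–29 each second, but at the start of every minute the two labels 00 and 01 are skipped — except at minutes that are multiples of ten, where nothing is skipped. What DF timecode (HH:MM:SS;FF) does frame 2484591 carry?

Ten DF minutes hold 17982 frames, so frame 2484591 lies in block 138 (frames 2481516–2499497) with 3075 frames into that block.
The block's first minute is 1800 frames and the rest 1798 each; 3075 frames reaches minute 1, so 138 × 18 + 1 × 2 = 2486 labels have been skipped so far.
Adding those back, label number 2484591 + 2486 = 2487077 at 30 labels/s is 82902 s + 17 f = 23 h 1 min 42 s frame 17, i.e. 23:01:42;17.

23:01:42;17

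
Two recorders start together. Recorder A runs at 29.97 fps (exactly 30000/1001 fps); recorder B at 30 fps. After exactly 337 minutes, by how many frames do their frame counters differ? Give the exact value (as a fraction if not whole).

337 min = 20220 s.
A emits 30000/1001 × 20220 = 606600000/1001 frames; B emits 30 × 20220 = 606600.
Difference = 606600/1001 frames (≈ 605.9940); B is ahead of A.

606600/1001 frames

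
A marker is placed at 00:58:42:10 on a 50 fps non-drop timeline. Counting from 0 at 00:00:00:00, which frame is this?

frame 176110

Total seconds to the label: (0 × 3600 + 58 × 60 + 42) = 3522.
Frame index = 3522 × 50 + 10 = 176110.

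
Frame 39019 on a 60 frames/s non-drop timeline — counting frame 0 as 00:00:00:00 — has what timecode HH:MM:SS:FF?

00:10:50:19

39019 ÷ 60 = 650 full seconds, remainder 19 frames.
650 s = 0 h 10 min 50 s.
Timecode: 00:10:50:19.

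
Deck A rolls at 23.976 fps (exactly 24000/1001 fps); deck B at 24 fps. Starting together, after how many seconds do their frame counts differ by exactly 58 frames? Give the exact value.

The gap grows by |24 − 24000/1001| = 24/1001 frames per second.
Time for a 58-frame gap: 58 ÷ (24/1001) = 29029/12 s.

29029/12 seconds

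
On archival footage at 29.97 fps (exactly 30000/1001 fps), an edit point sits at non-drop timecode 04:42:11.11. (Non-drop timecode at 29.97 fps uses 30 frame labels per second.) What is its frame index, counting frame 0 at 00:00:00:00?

Total seconds to the label: (4 × 3600 + 42 × 60 + 11) = 16931.
Frame index = 16931 × 30 + 11 = 507941.

frame 507941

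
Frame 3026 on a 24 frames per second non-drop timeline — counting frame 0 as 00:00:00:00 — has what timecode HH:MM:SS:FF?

00:02:06:02

3026 ÷ 24 = 126 full seconds, remainder 2 frames.
126 s = 0 h 2 min 6 s.
Timecode: 00:02:06:02.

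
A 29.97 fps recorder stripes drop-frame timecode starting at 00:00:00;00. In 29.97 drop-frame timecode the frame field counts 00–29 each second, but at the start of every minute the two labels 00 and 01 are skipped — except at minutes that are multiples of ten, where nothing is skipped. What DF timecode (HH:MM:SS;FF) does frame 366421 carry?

Each 10-minute DF block holds 10 × 60 × 30 − 9 × 2 = 17982 frames. 366421 ÷ 17982 → 20 full blocks, remainder 6781.
Within the partial block the first minute is 1800 frames and each further minute 1798, so 3 further minute boundaries passed. Total skipped labels = 18 × 20 + 2 × 3 = 366.
Non-drop label index = 366421 + 366 = 366787; at 30 labels/s that is 03:23:46:07, i.e. DF 03:23:46;07.

03:23:46;07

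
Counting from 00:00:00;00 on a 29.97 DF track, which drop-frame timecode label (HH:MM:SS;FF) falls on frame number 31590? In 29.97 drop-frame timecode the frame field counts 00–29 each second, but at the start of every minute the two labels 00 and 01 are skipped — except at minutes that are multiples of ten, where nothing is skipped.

Each 10-minute DF block holds 10 × 60 × 30 − 9 × 2 = 17982 frames. 31590 ÷ 17982 → 1 full block, remainder 13608.
Within the partial block the first minute is 1800 frames and each further minute 1798, so 7 further minute boundaries passed. Total skipped labels = 18 × 1 + 2 × 7 = 32.
Non-drop label index = 31590 + 32 = 31622; at 30 labels/s that is 00:17:34:02, i.e. DF 00:17:34;02.

00:17:34;02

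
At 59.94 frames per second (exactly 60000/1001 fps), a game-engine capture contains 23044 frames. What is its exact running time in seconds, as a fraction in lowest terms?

5766761/15000 seconds

Running time = 23044 ÷ (60000/1001) = 23044 × 1001/60000 = 5766761/15000 s.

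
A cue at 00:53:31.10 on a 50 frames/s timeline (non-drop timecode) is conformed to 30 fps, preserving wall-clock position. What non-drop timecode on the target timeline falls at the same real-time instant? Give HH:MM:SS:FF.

00:53:31:06

Source frame index: (0×3600 + 53×60 + 31) × 50 + 10 = 160560.
Real time: 160560 / (50) = 16056/5 s.
Target frame: (16056/5) × (30) = 96336.
At 30 labels/s: frame 96336 → 00:53:31:06.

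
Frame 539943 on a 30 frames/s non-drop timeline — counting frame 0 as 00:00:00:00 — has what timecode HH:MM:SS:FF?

539943 ÷ 30 = 17998 full seconds, remainder 3 frames.
17998 s = 4 h 59 min 58 s.
Timecode: 04:59:58:03.

04:59:58:03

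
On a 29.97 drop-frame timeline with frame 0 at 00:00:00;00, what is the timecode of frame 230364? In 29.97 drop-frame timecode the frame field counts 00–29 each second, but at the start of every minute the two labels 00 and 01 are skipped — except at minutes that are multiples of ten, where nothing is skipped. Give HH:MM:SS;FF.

Ten DF minutes hold 17982 frames, so frame 230364 lies in block 12 (frames 215784–233765) with 14580 frames into that block.
The block's first minute is 1800 frames and the rest 1798 each; 14580 frames reaches minute 8, so 12 × 18 + 8 × 2 = 232 labels have been skipped so far.
Adding those back, label number 230364 + 232 = 230596 at 30 labels/s is 7686 s + 16 f = 2 h 8 min 6 s frame 16, i.e. 02:08:06;16.

02:08:06;16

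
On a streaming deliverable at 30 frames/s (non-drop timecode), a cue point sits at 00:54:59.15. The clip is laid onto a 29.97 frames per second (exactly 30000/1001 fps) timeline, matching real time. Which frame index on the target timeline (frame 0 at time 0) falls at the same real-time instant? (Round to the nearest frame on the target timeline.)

Source frame index: (0×3600 + 54×60 + 59) × 30 + 15 = 98985.
Real time: 98985 / (30) = 6599/2 s.
Target frame: (6599/2) × (30000/1001) = 98985000/1001 ≈ 98886.114 → 98886.

frame 98886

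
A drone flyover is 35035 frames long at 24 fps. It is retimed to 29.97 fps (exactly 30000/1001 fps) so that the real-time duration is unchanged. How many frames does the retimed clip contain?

Target frames = source frames × (target rate / source rate) = 35035 × (30000/1001)/(24) = 35035 × 1250/1001 = 43750.

43750 frames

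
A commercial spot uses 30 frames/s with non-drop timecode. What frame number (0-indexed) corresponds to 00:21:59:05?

Total seconds to the label: (0 × 3600 + 21 × 60 + 59) = 1319.
Frame index = 1319 × 30 + 5 = 39575.

39575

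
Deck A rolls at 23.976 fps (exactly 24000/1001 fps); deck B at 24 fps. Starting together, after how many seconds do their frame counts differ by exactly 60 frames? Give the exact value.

The gap grows by |24 − 24000/1001| = 24/1001 frames per second.
Time for a 60-frame gap: 60 ÷ (24/1001) = 2502.5 s.

2502.5 seconds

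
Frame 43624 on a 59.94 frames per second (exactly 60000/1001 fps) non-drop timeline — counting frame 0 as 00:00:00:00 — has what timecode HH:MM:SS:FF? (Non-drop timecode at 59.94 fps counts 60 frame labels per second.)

43624 ÷ 60 = 727 full seconds, remainder 4 frames.
727 s = 0 h 12 min 7 s.
Timecode: 00:12:07:04.

00:12:07:04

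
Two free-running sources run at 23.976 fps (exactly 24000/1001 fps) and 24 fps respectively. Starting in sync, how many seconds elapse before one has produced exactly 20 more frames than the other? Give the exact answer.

5005/6 seconds

The gap grows by |24 − 24000/1001| = 24/1001 frames per second.
Time for a 20-frame gap: 20 ÷ (24/1001) = 5005/6 s.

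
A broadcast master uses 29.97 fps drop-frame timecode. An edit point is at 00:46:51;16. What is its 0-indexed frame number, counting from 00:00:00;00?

84262

As if non-drop at 30 labels/s: (0 × 3600 + 46 × 60 + 51) × 30 + 16 = 84346.
Minute boundaries passed: 46; those not divisible by 10: 46 − 4 = 42; dropped labels = 2 × 42 = 84.
Actual frame index = 84346 − 84 = 84262.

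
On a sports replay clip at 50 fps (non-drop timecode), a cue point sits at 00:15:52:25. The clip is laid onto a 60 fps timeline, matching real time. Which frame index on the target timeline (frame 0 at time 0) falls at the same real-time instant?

frame 57150

Source frame index: (0×3600 + 15×60 + 52) × 50 + 25 = 47625.
Real time: 47625 / (50) = 1905/2 s.
Target frame: (1905/2) × (60) = 57150.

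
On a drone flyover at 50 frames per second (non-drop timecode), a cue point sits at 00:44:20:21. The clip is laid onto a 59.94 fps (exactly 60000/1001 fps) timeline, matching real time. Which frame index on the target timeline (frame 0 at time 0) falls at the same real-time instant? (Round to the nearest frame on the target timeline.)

Source frame index: (0×3600 + 44×60 + 20) × 50 + 21 = 133021.
Real time: 133021 / (50) = 133021/50 s.
Target frame: (133021/50) × (60000/1001) = 22803600/143 ≈ 159465.734 → 159466.

frame 159466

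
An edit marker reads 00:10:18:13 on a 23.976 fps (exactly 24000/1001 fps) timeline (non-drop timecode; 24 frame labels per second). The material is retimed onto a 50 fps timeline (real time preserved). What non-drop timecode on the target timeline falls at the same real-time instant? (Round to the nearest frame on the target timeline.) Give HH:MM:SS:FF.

00:10:19:08

Source frame index: (0×3600 + 10×60 + 18) × 24 + 13 = 14845.
Real time: 14845 / (24000/1001) = 2971969/4800 s.
Target frame: (2971969/4800) × (50) = 2971969/96 ≈ 30958.010 → 30958.
At 50 labels/s: frame 30958 → 00:10:19:08.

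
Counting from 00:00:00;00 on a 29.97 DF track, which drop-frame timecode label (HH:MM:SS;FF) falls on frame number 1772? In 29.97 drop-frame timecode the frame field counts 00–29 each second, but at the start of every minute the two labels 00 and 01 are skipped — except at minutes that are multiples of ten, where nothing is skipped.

Each 10-minute DF block holds 10 × 60 × 30 − 9 × 2 = 17982 frames. 1772 ÷ 17982 → 0 full blocks, remainder 1772.
Within the partial block the first minute is 1800 frames and each further minute 1798, so 0 further minute boundaries passed. Total skipped labels = 18 × 0 + 2 × 0 = 0.
Non-drop label index = 1772 + 0 = 1772; at 30 labels/s that is 00:00:59:02, i.e. DF 00:00:59;02.

00:00:59;02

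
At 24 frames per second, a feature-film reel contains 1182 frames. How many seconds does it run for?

49.25 seconds

Running time = 1182 / (24) = 49.25 s.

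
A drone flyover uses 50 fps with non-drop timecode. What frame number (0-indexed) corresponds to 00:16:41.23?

frame 50073

Total seconds to the label: (0 × 3600 + 16 × 60 + 41) = 1001.
Frame index = 1001 × 50 + 23 = 50073.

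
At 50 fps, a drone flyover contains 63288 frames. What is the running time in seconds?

Running time = 63288 / (50) = 1265.76 s.

1265.76 seconds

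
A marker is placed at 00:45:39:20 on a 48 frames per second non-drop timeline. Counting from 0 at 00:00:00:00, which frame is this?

131492

Total seconds to the label: (0 × 3600 + 45 × 60 + 39) = 2739.
Frame index = 2739 × 48 + 20 = 131492.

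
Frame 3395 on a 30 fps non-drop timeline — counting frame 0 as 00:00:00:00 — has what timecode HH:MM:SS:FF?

3395 ÷ 30 = 113 full seconds, remainder 5 frames.
113 s = 0 h 1 min 53 s.
Timecode: 00:01:53:05.

00:01:53:05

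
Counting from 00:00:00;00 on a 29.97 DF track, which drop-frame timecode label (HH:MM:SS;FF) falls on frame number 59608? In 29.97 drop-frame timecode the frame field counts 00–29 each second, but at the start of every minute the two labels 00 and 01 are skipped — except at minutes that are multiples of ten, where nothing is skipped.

00:33:08;28

Each 10-minute DF block holds 10 × 60 × 30 − 9 × 2 = 17982 frames. 59608 ÷ 17982 → 3 full blocks, remainder 5662.
Within the partial block the first minute is 1800 frames and each further minute 1798, so 3 further minute boundaries passed. Total skipped labels = 18 × 3 + 2 × 3 = 60.
Non-drop label index = 59608 + 60 = 59668; at 30 labels/s that is 00:33:08:28, i.e. DF 00:33:08;28.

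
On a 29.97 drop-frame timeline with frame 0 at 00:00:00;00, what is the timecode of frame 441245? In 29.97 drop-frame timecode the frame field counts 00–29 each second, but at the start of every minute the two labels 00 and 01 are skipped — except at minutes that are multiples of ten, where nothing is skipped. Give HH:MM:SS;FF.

Ten DF minutes hold 17982 frames, so frame 441245 lies in block 24 (frames 431568–449549) with 9677 frames into that block.
The block's first minute is 1800 frames and the rest 1798 each; 9677 frames reaches minute 5, so 24 × 18 + 5 × 2 = 442 labels have been skipped so far.
Adding those back, label number 441245 + 442 = 441687 at 30 labels/s is 14722 s + 27 f = 4 h 5 min 22 s frame 27, i.e. 04:05:22;27.

04:05:22;27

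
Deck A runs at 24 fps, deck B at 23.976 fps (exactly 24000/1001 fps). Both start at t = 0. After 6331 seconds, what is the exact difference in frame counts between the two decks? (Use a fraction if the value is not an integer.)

A emits 24 × 6331 = 151944 frames; B emits 24000/1001 × 6331 = 11688000/77.
Difference = 11688/77 frames (≈ 151.7922); B is behind A.

11688/77 frames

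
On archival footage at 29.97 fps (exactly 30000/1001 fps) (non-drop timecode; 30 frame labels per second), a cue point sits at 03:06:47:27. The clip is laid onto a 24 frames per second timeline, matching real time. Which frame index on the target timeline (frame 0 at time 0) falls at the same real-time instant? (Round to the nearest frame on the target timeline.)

Source frame index: (3×3600 + 6×60 + 47) × 30 + 27 = 336237.
Real time: 336237 / (30000/1001) = 112191079/10000 s.
Target frame: (112191079/10000) × (24) = 336573237/1250 ≈ 269258.590 → 269259.

frame 269259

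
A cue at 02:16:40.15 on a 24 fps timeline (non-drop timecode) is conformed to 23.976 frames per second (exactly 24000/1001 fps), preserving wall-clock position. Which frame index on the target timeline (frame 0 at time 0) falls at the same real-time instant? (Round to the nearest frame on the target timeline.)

frame 196618

Source frame index: (2×3600 + 16×60 + 40) × 24 + 15 = 196815.
Real time: 196815 / (24) = 65605/8 s.
Target frame: (65605/8) × (24000/1001) = 196815000/1001 ≈ 196618.382 → 196618.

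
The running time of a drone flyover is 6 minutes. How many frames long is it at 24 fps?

8640 frames

6 min = 360 s.
Frames = 360 × 24 = 8640.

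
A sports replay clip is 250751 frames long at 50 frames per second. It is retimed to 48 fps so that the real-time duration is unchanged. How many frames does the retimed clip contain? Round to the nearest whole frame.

240721 frames

Frames at target rate = 250751 × (48) / (50) = 6018024/25 ≈ 240720.960.
Nearest whole frame: 240721.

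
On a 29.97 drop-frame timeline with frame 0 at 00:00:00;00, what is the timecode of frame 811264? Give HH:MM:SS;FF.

Each 10-minute DF block holds 10 × 60 × 30 − 9 × 2 = 17982 frames. 811264 ÷ 17982 → 45 full blocks, remainder 2074.
Within the partial block the first minute is 1800 frames and each further minute 1798, so 1 further minute boundary passed. Total skipped labels = 18 × 45 + 2 × 1 = 812.
Non-drop label index = 811264 + 812 = 812076; at 30 labels/s that is 07:31:09:06, i.e. DF 07:31:09;06.

07:31:09;06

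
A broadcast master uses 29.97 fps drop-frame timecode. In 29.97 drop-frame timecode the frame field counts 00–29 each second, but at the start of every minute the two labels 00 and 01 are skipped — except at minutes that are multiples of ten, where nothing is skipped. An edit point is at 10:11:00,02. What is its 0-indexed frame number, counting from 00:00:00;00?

1098702

As if non-drop at 30 labels/s: (10 × 3600 + 11 × 60 + 0) × 30 + 2 = 1099802.
Minute boundaries passed: 611; those not divisible by 10: 611 − 61 = 550; dropped labels = 2 × 550 = 1100.
Actual frame index = 1099802 − 1100 = 1098702.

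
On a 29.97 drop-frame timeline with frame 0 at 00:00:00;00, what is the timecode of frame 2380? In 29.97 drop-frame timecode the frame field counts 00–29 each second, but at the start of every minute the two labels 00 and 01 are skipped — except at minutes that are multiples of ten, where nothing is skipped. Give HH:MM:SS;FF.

00:01:19;12

Each 10-minute DF block holds 10 × 60 × 30 − 9 × 2 = 17982 frames. 2380 ÷ 17982 → 0 full blocks, remainder 2380.
Within the partial block the first minute is 1800 frames and each further minute 1798, so 1 further minute boundary passed. Total skipped labels = 18 × 0 + 2 × 1 = 2.
Non-drop label index = 2380 + 2 = 2382; at 30 labels/s that is 00:01:19:12, i.e. DF 00:01:19;12.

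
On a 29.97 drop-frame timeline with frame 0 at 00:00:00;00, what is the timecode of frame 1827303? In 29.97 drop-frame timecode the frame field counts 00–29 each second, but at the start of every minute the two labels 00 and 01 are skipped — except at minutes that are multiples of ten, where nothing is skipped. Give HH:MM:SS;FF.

Each 10-minute DF block holds 10 × 60 × 30 − 9 × 2 = 17982 frames. 1827303 ÷ 17982 → 101 full blocks, remainder 11121.
Within the partial block the first minute is 1800 frames and each further minute 1798, so 6 further minute boundaries passed. Total skipped labels = 18 × 101 + 2 × 6 = 1830.
Non-drop label index = 1827303 + 1830 = 1829133; at 30 labels/s that is 16:56:11:03, i.e. DF 16:56:11;03.

16:56:11;03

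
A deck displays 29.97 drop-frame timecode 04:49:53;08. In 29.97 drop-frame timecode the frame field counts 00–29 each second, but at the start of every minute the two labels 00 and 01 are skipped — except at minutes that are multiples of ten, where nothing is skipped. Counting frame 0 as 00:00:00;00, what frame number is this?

521276

As if non-drop at 30 labels/s: (4 × 3600 + 49 × 60 + 53) × 30 + 8 = 521798.
Minute boundaries passed: 289; those not divisible by 10: 289 − 28 = 261; dropped labels = 2 × 261 = 522.
Actual frame index = 521798 − 522 = 521276.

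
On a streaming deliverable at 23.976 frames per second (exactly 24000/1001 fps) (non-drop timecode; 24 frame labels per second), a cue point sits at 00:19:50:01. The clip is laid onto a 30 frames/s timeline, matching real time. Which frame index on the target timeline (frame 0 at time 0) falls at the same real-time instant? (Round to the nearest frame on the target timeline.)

frame 35737

Source frame index: (0×3600 + 19×60 + 50) × 24 + 1 = 28561.
Real time: 28561 / (24000/1001) = 28589561/24000 s.
Target frame: (28589561/24000) × (30) = 28589561/800 ≈ 35736.951 → 35737.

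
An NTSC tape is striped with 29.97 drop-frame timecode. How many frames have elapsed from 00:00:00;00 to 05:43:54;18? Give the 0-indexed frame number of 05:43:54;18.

As if non-drop at 30 labels/s: (5 × 3600 + 43 × 60 + 54) × 30 + 18 = 619038.
Minute boundaries passed: 343; those not divisible by 10: 343 − 34 = 309; dropped labels = 2 × 309 = 618.
Actual frame index = 619038 − 618 = 618420.

618420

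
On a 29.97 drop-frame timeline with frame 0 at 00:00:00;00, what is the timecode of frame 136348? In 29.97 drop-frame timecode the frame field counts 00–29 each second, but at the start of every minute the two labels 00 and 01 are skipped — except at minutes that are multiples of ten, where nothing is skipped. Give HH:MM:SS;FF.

01:15:49;14

Ten DF minutes hold 17982 frames, so frame 136348 lies in block 7 (frames 125874–143855) with 10474 frames into that block.
The block's first minute is 1800 frames and the rest 1798 each; 10474 frames reaches minute 5, so 7 × 18 + 5 × 2 = 136 labels have been skipped so far.
Adding those back, label number 136348 + 136 = 136484 at 30 labels/s is 4549 s + 14 f = 1 h 15 min 49 s frame 14, i.e. 01:15:49;14.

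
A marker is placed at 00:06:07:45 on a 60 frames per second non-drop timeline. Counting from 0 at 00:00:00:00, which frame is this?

frame 22065

Total seconds to the label: (0 × 3600 + 6 × 60 + 7) = 367.
Frame index = 367 × 60 + 45 = 22065.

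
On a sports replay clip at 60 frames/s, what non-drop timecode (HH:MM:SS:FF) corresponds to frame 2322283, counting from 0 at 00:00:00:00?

2322283 ÷ 60 = 38704 full seconds, remainder 43 frames.
38704 s = 10 h 45 min 4 s.
Timecode: 10:45:04:43.

10:45:04:43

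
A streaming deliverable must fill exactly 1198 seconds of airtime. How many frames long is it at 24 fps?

28752 frames

Frames = 1198 × 24 = 28752.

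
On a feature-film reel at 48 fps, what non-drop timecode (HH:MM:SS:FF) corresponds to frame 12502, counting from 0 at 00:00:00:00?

12502 ÷ 48 = 260 full seconds, remainder 22 frames.
260 s = 0 h 4 min 20 s.
Timecode: 00:04:20:22.

00:04:20:22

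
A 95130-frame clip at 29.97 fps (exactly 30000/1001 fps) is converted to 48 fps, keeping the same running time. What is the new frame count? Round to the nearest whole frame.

Frames at target rate = 95130 × (48) / (30000/1001) = 19045026/125 ≈ 152360.208.
Nearest whole frame: 152360.

152360 frames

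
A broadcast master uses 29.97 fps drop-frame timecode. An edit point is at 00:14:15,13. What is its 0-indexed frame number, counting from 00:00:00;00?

As if non-drop at 30 labels/s: (0 × 3600 + 14 × 60 + 15) × 30 + 13 = 25663.
Minute boundaries passed: 14; those not divisible by 10: 14 − 1 = 13; dropped labels = 2 × 13 = 26.
Actual frame index = 25663 − 26 = 25637.

25637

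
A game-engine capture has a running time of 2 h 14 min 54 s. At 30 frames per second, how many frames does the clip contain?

2 h 14 min 54 s = 8094 s.
Frames = 8094 × 30 = 242820.

242820 frames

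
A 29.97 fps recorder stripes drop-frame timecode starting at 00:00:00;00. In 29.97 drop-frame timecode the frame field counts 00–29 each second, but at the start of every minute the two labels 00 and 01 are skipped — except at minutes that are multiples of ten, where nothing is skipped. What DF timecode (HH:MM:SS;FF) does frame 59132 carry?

Ten DF minutes hold 17982 frames, so frame 59132 lies in block 3 (frames 53946–71927) with 5186 frames into that block.
The block's first minute is 1800 frames and the rest 1798 each; 5186 frames reaches minute 2, so 3 × 18 + 2 × 2 = 58 labels have been skipped so far.
Adding those back, label number 59132 + 58 = 59190 at 30 labels/s is 1973 s + 0 f = 0 h 32 min 53 s frame 0, i.e. 00:32:53;00.

00:32:53;00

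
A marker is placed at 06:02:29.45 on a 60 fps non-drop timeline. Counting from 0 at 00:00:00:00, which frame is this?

Total seconds to the label: (6 × 3600 + 2 × 60 + 29) = 21749.
Frame index = 21749 × 60 + 45 = 1304985.

1304985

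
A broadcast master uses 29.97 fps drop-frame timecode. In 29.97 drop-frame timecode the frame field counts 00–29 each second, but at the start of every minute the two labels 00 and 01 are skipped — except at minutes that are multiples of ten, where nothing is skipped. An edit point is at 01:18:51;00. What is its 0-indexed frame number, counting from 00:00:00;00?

As if non-drop at 30 labels/s: (1 × 3600 + 18 × 60 + 51) × 30 + 0 = 141930.
Minute boundaries passed: 78; those not divisible by 10: 78 − 7 = 71; dropped labels = 2 × 71 = 142.
Actual frame index = 141930 − 142 = 141788.

141788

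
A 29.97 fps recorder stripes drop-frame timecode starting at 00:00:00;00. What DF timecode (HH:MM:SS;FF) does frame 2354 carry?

Each 10-minute DF block holds 10 × 60 × 30 − 9 × 2 = 17982 frames. 2354 ÷ 17982 → 0 full blocks, remainder 2354.
Within the partial block the first minute is 1800 frames and each further minute 1798, so 1 further minute boundary passed. Total skipped labels = 18 × 0 + 2 × 1 = 2.
Non-drop label index = 2354 + 2 = 2356; at 30 labels/s that is 00:01:18:16, i.e. DF 00:01:18;16.

00:01:18;16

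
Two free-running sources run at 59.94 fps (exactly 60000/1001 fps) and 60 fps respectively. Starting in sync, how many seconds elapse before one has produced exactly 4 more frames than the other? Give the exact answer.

1001/15 seconds

The gap grows by |60 − 60000/1001| = 60/1001 frames per second.
Time for a 4-frame gap: 4 ÷ (60/1001) = 1001/15 s.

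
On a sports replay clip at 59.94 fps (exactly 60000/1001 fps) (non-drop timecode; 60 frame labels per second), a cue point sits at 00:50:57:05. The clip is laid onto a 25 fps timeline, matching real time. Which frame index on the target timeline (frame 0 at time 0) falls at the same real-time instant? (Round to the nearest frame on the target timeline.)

frame 76504

Source frame index: (0×3600 + 50×60 + 57) × 60 + 5 = 183425.
Real time: 183425 / (60000/1001) = 7344337/2400 s.
Target frame: (7344337/2400) × (25) = 7344337/96 ≈ 76503.510 → 76504.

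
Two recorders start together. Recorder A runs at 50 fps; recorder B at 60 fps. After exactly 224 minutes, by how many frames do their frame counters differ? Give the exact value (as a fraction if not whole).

224 min = 13440 s.
A emits 50 × 13440 = 672000 frames; B emits 60 × 13440 = 806400.
Difference = 134400 frames; B is ahead of A.

134400 frames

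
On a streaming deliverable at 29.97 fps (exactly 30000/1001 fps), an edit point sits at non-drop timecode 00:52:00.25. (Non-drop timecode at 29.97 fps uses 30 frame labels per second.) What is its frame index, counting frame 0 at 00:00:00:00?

93625

Total seconds to the label: (0 × 3600 + 52 × 60 + 0) = 3120.
Frame index = 3120 × 30 + 25 = 93625.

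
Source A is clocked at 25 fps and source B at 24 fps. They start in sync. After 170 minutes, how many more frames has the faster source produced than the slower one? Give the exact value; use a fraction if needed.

10200 frames

170 min = 10200 s.
A emits 25 × 10200 = 255000 frames; B emits 24 × 10200 = 244800.
Difference = 10200 frames; B is behind A.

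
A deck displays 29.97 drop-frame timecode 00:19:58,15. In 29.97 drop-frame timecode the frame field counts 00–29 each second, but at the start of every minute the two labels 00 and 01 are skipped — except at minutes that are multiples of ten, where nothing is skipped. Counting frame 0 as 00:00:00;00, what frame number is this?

35919

As if non-drop at 30 labels/s: (0 × 3600 + 19 × 60 + 58) × 30 + 15 = 35955.
Minute boundaries passed: 19; those not divisible by 10: 19 − 1 = 18; dropped labels = 2 × 18 = 36.
Actual frame index = 35955 − 36 = 35919.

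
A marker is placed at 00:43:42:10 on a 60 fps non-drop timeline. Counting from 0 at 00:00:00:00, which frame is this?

Total seconds to the label: (0 × 3600 + 43 × 60 + 42) = 2622.
Frame index = 2622 × 60 + 10 = 157330.

157330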